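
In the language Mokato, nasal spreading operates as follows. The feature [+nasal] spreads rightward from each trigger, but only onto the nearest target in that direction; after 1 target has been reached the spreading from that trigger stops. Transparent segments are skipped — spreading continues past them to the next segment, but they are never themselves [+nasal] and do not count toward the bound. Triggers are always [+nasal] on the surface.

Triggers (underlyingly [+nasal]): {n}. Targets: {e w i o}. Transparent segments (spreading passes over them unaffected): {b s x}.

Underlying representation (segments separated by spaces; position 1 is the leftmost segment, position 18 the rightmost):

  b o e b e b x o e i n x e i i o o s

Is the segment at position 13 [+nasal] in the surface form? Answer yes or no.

From /n/ at 11 rightward: 12 /x/ transparent; 13 /e/ → [+nasal]; bound reached.
Targets with no active source: positions 2 3 5 8 9 10 14 15 16 17 stay [-nasal].
[+nasal] positions on the surface: 11 13.

yes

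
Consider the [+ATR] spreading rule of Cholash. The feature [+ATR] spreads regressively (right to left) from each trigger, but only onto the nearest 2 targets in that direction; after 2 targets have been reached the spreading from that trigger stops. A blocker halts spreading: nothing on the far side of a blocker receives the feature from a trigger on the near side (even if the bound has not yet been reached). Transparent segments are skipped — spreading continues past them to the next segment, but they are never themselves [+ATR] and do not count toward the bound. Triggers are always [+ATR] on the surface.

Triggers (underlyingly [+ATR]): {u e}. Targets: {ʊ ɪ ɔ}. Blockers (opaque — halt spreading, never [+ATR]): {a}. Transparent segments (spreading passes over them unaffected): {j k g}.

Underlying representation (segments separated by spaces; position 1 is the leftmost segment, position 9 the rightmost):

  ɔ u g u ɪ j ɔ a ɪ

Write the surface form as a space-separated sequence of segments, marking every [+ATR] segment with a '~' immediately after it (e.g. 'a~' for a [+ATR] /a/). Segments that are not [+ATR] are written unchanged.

ɔ~ u~ g u~ ɪ j ɔ a ɪ

From /u/ at 2 leftward: 1 /ɔ/ → [+ATR]; word edge.
From /u/ at 4 leftward: 3 /g/ transparent; 2 /u/ is itself a trigger — this domain ends here.
Targets with no active source: positions 5 7 9 stay [-ATR].
[+ATR] positions on the surface: 1 2 4.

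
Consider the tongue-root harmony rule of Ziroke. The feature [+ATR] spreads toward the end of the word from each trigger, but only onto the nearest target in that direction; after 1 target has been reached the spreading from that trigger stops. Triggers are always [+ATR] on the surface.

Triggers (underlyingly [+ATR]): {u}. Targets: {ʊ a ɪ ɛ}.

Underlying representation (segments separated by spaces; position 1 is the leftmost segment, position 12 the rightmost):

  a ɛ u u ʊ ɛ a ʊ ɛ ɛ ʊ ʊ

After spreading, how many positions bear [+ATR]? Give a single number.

3

From /u/ at 3 rightward: 4 /u/ is itself a trigger — this domain ends here.
From /u/ at 4 rightward: 5 /ʊ/ → [+ATR]; bound reached.
Targets with no active source: positions 1 2 6 7 8 9 10 11 12 stay [-ATR].
[+ATR] positions on the surface: 3 4 5.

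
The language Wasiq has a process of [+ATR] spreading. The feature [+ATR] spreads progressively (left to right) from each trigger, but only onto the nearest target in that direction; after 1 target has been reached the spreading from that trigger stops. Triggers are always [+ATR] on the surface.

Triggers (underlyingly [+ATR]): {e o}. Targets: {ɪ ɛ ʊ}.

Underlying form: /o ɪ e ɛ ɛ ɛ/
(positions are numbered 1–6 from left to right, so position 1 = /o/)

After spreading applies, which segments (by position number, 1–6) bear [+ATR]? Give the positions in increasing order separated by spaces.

From /o/ at 1 rightward: 2 /ɪ/ → [+ATR]; bound reached.
From /e/ at 3 rightward: 4 /ɛ/ → [+ATR]; bound reached.
Targets with no active source: positions 5 6 stay [-ATR].

1 2 3 4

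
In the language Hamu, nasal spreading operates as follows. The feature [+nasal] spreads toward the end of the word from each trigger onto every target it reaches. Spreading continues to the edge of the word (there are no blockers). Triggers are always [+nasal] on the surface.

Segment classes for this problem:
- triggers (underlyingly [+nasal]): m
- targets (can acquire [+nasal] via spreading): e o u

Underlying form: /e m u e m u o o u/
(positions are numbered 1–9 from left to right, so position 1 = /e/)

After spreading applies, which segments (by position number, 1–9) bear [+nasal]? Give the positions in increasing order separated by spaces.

From /m/ at 2 rightward: 3 /u/ → [+nasal]; 4 /e/ → [+nasal]; 5 /m/ is itself a trigger — this domain ends here.
From /m/ at 5 rightward: 6 /u/ → [+nasal]; 7 /o/ → [+nasal]; 8 /o/ → [+nasal]; 9 /u/ → [+nasal]; word edge.
Target with no active source: position 1 stays [-nasal].

2 3 4 5 6 7 8 9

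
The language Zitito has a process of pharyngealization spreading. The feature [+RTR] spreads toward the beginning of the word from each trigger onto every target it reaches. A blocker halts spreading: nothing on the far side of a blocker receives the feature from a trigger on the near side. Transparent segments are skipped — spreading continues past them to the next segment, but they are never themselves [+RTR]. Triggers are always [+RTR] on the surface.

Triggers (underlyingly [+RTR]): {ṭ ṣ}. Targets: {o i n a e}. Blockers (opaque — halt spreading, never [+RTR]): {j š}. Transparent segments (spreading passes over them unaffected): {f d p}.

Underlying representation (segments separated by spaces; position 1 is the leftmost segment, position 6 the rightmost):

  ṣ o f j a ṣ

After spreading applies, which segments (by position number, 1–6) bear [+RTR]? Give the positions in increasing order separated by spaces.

1 5 6

From /ṣ/ at 1 leftward: word edge.
From /ṣ/ at 6 leftward: 5 /a/ → [+RTR]; 4 /j/ blocks.
Target with no active source: position 2 stays [-emphatic].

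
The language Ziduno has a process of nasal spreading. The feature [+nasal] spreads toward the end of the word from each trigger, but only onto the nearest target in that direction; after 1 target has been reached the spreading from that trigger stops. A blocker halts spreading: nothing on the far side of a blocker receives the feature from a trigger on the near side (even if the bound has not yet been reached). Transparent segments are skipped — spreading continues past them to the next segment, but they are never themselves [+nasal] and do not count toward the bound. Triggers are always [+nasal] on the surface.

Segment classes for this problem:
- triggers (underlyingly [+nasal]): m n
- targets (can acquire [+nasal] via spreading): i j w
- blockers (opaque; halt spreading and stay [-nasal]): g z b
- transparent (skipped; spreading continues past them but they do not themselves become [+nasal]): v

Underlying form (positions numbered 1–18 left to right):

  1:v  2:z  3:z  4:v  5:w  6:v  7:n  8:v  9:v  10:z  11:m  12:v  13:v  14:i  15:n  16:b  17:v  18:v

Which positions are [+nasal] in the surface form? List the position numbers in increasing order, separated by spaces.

7 11 14 15

From /n/ at 7 rightward: 8 /v/ transparent; 9 /v/ transparent; 10 /z/ blocks.
From /m/ at 11 rightward: 12 /v/ transparent; 13 /v/ transparent; 14 /i/ → [+nasal]; bound reached.
From /n/ at 15 rightward: 16 /b/ blocks.
Target with no active source: position 5 stays [-nasal].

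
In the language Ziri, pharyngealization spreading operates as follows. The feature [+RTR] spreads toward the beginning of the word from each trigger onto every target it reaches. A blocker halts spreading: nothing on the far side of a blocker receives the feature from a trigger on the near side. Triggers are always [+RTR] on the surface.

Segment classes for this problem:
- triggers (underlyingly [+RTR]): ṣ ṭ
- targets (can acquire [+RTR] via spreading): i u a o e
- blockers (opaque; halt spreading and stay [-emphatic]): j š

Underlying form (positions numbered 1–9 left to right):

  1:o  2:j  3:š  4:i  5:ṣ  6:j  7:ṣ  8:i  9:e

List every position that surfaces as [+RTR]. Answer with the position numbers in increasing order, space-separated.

From /ṣ/ at 5 leftward: 4 /i/ → [+RTR]; 3 /š/ blocks.
From /ṣ/ at 7 leftward: 6 /j/ blocks.
Targets with no active source: positions 1 8 9 stay [-emphatic].

4 5 7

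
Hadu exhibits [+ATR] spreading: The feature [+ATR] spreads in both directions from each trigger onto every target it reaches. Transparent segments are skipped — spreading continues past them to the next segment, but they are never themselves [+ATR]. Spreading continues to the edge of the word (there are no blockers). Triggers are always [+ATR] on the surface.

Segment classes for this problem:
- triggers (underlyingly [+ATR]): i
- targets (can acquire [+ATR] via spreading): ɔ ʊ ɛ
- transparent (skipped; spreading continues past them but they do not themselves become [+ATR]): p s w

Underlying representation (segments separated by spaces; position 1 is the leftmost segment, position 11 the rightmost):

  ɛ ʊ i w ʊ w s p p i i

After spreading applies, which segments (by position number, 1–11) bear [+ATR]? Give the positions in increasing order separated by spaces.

1 2 3 5 10 11

From /i/ at 3 rightward: 4 /w/ transparent; 5 /ʊ/ → [+ATR]; 6 /w/ transparent; 7 /s/ transparent; 8 /p/ transparent; 9 /p/ transparent; 10 /i/ is itself a trigger — this domain ends here.
From /i/ at 3 leftward: 2 /ʊ/ → [+ATR]; 1 /ɛ/ → [+ATR]; word edge.
From /i/ at 10 rightward: 11 /i/ is itself a trigger — this domain ends here.
From /i/ at 10 leftward: 9 /p/ transparent; 8 /p/ transparent; 7 /s/ transparent; 6 /w/ transparent; 5 /ʊ/ → [+ATR]; 4 /w/ transparent; 3 /i/ is itself a trigger — this domain ends here.
From /i/ at 11 rightward: word edge.
From /i/ at 11 leftward: 10 /i/ is itself a trigger — this domain ends here.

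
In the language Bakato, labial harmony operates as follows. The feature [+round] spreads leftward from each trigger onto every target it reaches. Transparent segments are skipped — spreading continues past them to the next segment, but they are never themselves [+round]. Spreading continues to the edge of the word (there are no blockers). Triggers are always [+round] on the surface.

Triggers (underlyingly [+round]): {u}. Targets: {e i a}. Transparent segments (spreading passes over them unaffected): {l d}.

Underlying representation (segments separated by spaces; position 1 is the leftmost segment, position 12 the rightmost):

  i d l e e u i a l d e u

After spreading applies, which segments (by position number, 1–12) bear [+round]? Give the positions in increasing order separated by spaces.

1 4 5 6 7 8 11 12

From /u/ at 6 leftward: 5 /e/ → [+round]; 4 /e/ → [+round]; 3 /l/ transparent; 2 /d/ transparent; 1 /i/ → [+round]; word edge.
From /u/ at 12 leftward: 11 /e/ → [+round]; 10 /d/ transparent; 9 /l/ transparent; 8 /a/ → [+round]; 7 /i/ → [+round]; 6 /u/ is itself a trigger — this domain ends here.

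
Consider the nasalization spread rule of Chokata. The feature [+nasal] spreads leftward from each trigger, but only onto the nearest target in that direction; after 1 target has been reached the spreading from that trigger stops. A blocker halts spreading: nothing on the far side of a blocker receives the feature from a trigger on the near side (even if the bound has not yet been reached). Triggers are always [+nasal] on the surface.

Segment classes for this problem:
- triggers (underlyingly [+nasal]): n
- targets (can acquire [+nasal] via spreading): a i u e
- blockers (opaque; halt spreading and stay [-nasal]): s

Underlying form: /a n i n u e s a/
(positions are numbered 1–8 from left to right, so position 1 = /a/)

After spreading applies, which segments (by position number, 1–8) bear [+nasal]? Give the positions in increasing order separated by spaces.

From /n/ at 2 leftward: 1 /a/ → [+nasal]; bound reached.
From /n/ at 4 leftward: 3 /i/ → [+nasal]; bound reached.
Targets with no active source: positions 5 6 8 stay [-nasal].

1 2 3 4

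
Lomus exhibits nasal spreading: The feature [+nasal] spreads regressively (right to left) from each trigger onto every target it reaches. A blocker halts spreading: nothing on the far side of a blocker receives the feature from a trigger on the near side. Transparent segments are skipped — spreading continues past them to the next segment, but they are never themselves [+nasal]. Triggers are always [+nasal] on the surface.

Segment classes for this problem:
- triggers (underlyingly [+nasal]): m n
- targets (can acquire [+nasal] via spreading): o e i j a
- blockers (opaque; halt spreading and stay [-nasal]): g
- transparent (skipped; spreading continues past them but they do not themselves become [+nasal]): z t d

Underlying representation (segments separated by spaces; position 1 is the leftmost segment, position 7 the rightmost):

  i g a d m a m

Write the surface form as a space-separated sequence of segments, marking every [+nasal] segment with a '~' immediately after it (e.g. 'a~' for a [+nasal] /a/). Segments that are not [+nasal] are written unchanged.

i g a~ d m~ a~ m~

From /m/ at 5 leftward: 4 /d/ transparent; 3 /a/ → [+nasal]; 2 /g/ blocks.
From /m/ at 7 leftward: 6 /a/ → [+nasal]; 5 /m/ is itself a trigger — this domain ends here.
Target with no active source: position 1 stays [-nasal].
[+nasal] positions on the surface: 3 5 6 7.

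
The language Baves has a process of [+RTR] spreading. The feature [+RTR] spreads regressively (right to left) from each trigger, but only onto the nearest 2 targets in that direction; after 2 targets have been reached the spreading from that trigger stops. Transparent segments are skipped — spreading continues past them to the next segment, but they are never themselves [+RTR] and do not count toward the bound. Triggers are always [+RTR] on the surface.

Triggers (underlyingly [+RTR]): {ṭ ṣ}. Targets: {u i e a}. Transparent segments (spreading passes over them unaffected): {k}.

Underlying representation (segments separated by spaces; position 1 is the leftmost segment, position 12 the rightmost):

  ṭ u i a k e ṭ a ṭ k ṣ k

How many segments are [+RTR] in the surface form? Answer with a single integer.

7

From /ṭ/ at 1 leftward: word edge.
From /ṭ/ at 7 leftward: 6 /e/ → [+RTR]; 5 /k/ transparent; 4 /a/ → [+RTR]; bound reached.
From /ṭ/ at 9 leftward: 8 /a/ → [+RTR]; 7 /ṭ/ is itself a trigger — this domain ends here.
From /ṣ/ at 11 leftward: 10 /k/ transparent; 9 /ṭ/ is itself a trigger — this domain ends here.
Targets with no active source: positions 2 3 stay [-emphatic].
[+RTR] positions on the surface: 1 4 6 7 8 9 11.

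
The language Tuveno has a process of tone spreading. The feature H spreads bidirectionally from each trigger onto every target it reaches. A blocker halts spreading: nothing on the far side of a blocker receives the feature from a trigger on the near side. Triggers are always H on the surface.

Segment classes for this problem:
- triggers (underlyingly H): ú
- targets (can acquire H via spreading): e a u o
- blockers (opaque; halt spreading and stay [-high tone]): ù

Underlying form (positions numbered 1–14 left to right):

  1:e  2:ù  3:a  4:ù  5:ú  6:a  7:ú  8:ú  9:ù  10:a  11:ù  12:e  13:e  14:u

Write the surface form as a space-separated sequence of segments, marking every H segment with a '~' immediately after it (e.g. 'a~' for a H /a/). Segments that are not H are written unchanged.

From /ú/ at 5 rightward: 6 /a/ → H; 7 /ú/ is itself a trigger — this domain ends here.
From /ú/ at 5 leftward: 4 /ù/ blocks.
From /ú/ at 7 rightward: 8 /ú/ is itself a trigger — this domain ends here.
From /ú/ at 7 leftward: 6 /a/ → H; 5 /ú/ is itself a trigger — this domain ends here.
From /ú/ at 8 rightward: 9 /ù/ blocks.
From /ú/ at 8 leftward: 7 /ú/ is itself a trigger — this domain ends here.
Targets with no active source: positions 1 3 10 12 13 14 stay [-high tone].
H positions on the surface: 5 6 7 8.

e ù a ù ú~ a~ ú~ ú~ ù a ù e e u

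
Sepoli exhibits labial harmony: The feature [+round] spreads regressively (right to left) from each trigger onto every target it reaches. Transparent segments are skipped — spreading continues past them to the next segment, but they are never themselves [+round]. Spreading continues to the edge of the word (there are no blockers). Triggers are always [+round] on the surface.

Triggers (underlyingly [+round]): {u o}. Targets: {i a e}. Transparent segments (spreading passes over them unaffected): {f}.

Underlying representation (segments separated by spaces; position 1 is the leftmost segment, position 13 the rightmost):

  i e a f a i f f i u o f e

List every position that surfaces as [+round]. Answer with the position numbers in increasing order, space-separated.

1 2 3 5 6 9 10 11

From /u/ at 10 leftward: 9 /i/ → [+round]; 8 /f/ transparent; 7 /f/ transparent; 6 /i/ → [+round]; 5 /a/ → [+round]; 4 /f/ transparent; 3 /a/ → [+round]; 2 /e/ → [+round]; 1 /i/ → [+round]; word edge.
From /o/ at 11 leftward: 10 /u/ is itself a trigger — this domain ends here.
Target with no active source: position 13 stays [-round].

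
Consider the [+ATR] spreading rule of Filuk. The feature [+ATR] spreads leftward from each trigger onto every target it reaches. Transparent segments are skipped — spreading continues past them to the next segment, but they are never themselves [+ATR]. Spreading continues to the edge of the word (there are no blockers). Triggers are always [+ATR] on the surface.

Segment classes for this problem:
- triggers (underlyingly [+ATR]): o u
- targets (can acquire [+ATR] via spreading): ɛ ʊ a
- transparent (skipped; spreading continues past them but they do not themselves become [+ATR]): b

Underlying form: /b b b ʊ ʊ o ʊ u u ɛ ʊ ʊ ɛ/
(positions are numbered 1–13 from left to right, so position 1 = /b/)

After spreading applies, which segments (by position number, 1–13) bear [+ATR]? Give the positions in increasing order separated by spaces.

From /o/ at 6 leftward: 5 /ʊ/ → [+ATR]; 4 /ʊ/ → [+ATR]; 3 /b/ transparent; 2 /b/ transparent; 1 /b/ transparent; word edge.
From /u/ at 8 leftward: 7 /ʊ/ → [+ATR]; 6 /o/ is itself a trigger — this domain ends here.
From /u/ at 9 leftward: 8 /u/ is itself a trigger — this domain ends here.
Targets with no active source: positions 10 11 12 13 stay [-ATR].

4 5 6 7 8 9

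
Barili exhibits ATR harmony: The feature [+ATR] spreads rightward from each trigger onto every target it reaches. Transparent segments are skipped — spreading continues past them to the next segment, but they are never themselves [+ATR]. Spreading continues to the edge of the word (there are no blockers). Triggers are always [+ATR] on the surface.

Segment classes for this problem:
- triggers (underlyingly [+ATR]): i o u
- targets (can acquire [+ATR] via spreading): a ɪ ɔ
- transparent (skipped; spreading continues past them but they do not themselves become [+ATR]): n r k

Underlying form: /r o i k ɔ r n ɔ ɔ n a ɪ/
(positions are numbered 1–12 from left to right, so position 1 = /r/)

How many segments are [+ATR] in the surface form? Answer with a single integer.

From /o/ at 2 rightward: 3 /i/ is itself a trigger — this domain ends here.
From /i/ at 3 rightward: 4 /k/ transparent; 5 /ɔ/ → [+ATR]; 6 /r/ transparent; 7 /n/ transparent; 8 /ɔ/ → [+ATR]; 9 /ɔ/ → [+ATR]; 10 /n/ transparent; 11 /a/ → [+ATR]; 12 /ɪ/ → [+ATR]; word edge.
[+ATR] positions on the surface: 2 3 5 8 9 11 12.

7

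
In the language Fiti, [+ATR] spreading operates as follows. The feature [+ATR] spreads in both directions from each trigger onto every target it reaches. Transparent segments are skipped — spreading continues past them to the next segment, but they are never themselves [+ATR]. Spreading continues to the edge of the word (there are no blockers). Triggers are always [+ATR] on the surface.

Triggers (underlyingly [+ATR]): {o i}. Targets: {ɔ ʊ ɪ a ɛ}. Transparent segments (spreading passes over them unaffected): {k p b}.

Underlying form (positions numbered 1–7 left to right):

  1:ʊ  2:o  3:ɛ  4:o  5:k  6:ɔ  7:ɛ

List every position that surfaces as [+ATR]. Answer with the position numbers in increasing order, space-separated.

1 2 3 4 6 7

From /o/ at 2 rightward: 3 /ɛ/ → [+ATR]; 4 /o/ is itself a trigger — this domain ends here.
From /o/ at 2 leftward: 1 /ʊ/ → [+ATR]; word edge.
From /o/ at 4 rightward: 5 /k/ transparent; 6 /ɔ/ → [+ATR]; 7 /ɛ/ → [+ATR]; word edge.
From /o/ at 4 leftward: 3 /ɛ/ → [+ATR]; 2 /o/ is itself a trigger — this domain ends here.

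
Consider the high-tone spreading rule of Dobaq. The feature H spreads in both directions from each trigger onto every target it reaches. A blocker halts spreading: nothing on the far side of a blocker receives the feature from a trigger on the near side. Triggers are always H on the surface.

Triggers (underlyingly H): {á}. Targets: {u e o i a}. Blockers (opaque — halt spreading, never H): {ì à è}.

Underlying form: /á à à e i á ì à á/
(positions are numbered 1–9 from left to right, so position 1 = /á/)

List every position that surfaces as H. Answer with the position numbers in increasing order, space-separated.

1 4 5 6 9

From /á/ at 1 rightward: 2 /à/ blocks.
From /á/ at 1 leftward: word edge.
From /á/ at 6 rightward: 7 /ì/ blocks.
From /á/ at 6 leftward: 5 /i/ → H; 4 /e/ → H; 3 /à/ blocks.
From /á/ at 9 rightward: word edge.
From /á/ at 9 leftward: 8 /à/ blocks.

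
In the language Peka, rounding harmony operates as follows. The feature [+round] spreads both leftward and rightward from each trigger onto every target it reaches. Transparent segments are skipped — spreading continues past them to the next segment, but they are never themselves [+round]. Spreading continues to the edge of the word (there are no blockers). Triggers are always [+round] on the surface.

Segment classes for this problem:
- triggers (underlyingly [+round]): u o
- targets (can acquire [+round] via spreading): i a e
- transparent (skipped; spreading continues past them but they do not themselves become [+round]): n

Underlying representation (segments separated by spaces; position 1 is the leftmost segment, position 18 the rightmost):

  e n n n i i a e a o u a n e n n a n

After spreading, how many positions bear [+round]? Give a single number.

11

From /o/ at 10 rightward: 11 /u/ is itself a trigger — this domain ends here.
From /o/ at 10 leftward: 9 /a/ → [+round]; 8 /e/ → [+round]; 7 /a/ → [+round]; 6 /i/ → [+round]; 5 /i/ → [+round]; 4 /n/ transparent; 3 /n/ transparent; 2 /n/ transparent; 1 /e/ → [+round]; word edge.
From /u/ at 11 rightward: 12 /a/ → [+round]; 13 /n/ transparent; 14 /e/ → [+round]; 15 /n/ transparent; 16 /n/ transparent; 17 /a/ → [+round]; 18 /n/ transparent; word edge.
From /u/ at 11 leftward: 10 /o/ is itself a trigger — this domain ends here.
[+round] positions on the surface: 1 5 6 7 8 9 10 11 12 14 17.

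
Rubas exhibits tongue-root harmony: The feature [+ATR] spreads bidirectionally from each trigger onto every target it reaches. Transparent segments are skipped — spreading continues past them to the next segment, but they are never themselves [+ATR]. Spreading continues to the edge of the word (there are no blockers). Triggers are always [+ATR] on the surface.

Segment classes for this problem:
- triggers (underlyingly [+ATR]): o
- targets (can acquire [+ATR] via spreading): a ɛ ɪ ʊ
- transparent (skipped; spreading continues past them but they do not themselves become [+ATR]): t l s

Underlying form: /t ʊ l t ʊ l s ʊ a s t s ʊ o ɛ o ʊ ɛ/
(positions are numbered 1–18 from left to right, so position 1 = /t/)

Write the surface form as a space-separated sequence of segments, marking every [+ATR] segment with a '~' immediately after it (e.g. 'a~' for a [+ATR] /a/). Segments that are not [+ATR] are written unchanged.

From /o/ at 14 rightward: 15 /ɛ/ → [+ATR]; 16 /o/ is itself a trigger — this domain ends here.
From /o/ at 14 leftward: 13 /ʊ/ → [+ATR]; 12 /s/ transparent; 11 /t/ transparent; 10 /s/ transparent; 9 /a/ → [+ATR]; 8 /ʊ/ → [+ATR]; 7 /s/ transparent; 6 /l/ transparent; 5 /ʊ/ → [+ATR]; 4 /t/ transparent; 3 /l/ transparent; 2 /ʊ/ → [+ATR]; 1 /t/ transparent; word edge.
From /o/ at 16 rightward: 17 /ʊ/ → [+ATR]; 18 /ɛ/ → [+ATR]; word edge.
From /o/ at 16 leftward: 15 /ɛ/ → [+ATR]; 14 /o/ is itself a trigger — this domain ends here.
[+ATR] positions on the surface: 2 5 8 9 13 14 15 16 17 18.

t ʊ~ l t ʊ~ l s ʊ~ a~ s t s ʊ~ o~ ɛ~ o~ ʊ~ ɛ~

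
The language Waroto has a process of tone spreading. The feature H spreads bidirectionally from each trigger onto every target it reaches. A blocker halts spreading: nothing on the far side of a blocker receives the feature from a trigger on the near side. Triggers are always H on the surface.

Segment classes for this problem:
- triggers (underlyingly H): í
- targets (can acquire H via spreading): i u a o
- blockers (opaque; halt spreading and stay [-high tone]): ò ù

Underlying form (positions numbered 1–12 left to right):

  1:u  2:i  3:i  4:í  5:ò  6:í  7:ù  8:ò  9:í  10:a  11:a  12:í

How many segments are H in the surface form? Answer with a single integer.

From /í/ at 4 rightward: 5 /ò/ blocks.
From /í/ at 4 leftward: 3 /i/ → H; 2 /i/ → H; 1 /u/ → H; word edge.
From /í/ at 6 rightward: 7 /ù/ blocks.
From /í/ at 6 leftward: 5 /ò/ blocks.
From /í/ at 9 rightward: 10 /a/ → H; 11 /a/ → H; 12 /í/ is itself a trigger — this domain ends here.
From /í/ at 9 leftward: 8 /ò/ blocks.
From /í/ at 12 rightward: word edge.
From /í/ at 12 leftward: 11 /a/ → H; 10 /a/ → H; 9 /í/ is itself a trigger — this domain ends here.
H positions on the surface: 1 2 3 4 6 9 10 11 12.

9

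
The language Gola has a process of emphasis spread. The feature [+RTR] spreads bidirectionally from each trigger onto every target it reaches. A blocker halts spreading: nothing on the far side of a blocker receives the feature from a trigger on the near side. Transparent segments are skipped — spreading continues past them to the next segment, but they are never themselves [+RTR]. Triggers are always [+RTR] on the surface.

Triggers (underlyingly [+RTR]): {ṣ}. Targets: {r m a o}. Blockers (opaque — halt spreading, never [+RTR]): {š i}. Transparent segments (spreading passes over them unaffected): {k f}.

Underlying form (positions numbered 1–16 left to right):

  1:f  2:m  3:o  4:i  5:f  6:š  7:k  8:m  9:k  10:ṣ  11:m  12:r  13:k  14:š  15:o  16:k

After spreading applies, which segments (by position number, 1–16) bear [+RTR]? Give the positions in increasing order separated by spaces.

From /ṣ/ at 10 rightward: 11 /m/ → [+RTR]; 12 /r/ → [+RTR]; 13 /k/ transparent; 14 /š/ blocks.
From /ṣ/ at 10 leftward: 9 /k/ transparent; 8 /m/ → [+RTR]; 7 /k/ transparent; 6 /š/ blocks.
Targets with no active source: positions 2 3 15 stay [-emphatic].

8 10 11 12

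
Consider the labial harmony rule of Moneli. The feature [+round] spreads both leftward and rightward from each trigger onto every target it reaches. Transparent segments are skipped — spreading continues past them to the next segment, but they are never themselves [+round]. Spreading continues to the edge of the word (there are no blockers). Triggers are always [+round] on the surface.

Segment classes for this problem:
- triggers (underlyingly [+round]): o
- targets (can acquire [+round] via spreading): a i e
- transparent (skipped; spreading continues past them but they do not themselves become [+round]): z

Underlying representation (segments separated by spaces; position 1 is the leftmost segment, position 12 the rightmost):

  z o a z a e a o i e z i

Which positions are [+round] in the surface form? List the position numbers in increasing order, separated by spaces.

From /o/ at 2 rightward: 3 /a/ → [+round]; 4 /z/ transparent; 5 /a/ → [+round]; 6 /e/ → [+round]; 7 /a/ → [+round]; 8 /o/ is itself a trigger — this domain ends here.
From /o/ at 2 leftward: 1 /z/ transparent; word edge.
From /o/ at 8 rightward: 9 /i/ → [+round]; 10 /e/ → [+round]; 11 /z/ transparent; 12 /i/ → [+round]; word edge.
From /o/ at 8 leftward: 7 /a/ → [+round]; 6 /e/ → [+round]; 5 /a/ → [+round]; 4 /z/ transparent; 3 /a/ → [+round]; 2 /o/ is itself a trigger — this domain ends here.

2 3 5 6 7 8 9 10 12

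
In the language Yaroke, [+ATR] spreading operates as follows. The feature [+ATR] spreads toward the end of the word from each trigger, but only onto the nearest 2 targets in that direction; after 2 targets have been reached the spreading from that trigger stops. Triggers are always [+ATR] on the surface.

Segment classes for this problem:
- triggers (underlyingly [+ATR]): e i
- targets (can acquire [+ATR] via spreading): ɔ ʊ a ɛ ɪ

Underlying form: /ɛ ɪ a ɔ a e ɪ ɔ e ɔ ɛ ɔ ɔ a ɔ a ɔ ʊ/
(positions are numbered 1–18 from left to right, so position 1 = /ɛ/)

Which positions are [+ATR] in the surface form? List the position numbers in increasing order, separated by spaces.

From /e/ at 6 rightward: 7 /ɪ/ → [+ATR]; 8 /ɔ/ → [+ATR]; bound reached.
From /e/ at 9 rightward: 10 /ɔ/ → [+ATR]; 11 /ɛ/ → [+ATR]; bound reached.
Targets with no active source: positions 1 2 3 4 5 12 13 14 15 16 17 18 stay [-ATR].

6 7 8 9 10 11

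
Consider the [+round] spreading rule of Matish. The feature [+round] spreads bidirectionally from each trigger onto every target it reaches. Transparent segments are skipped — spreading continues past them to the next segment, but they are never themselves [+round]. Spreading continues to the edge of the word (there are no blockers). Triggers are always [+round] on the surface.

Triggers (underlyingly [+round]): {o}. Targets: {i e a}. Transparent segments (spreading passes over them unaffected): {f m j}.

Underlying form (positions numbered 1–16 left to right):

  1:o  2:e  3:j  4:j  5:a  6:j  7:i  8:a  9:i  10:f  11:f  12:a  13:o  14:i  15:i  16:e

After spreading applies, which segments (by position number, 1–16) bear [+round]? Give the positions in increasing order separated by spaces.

1 2 5 7 8 9 12 13 14 15 16

From /o/ at 1 rightward: 2 /e/ → [+round]; 3 /j/ transparent; 4 /j/ transparent; 5 /a/ → [+round]; 6 /j/ transparent; 7 /i/ → [+round]; 8 /a/ → [+round]; 9 /i/ → [+round]; 10 /f/ transparent; 11 /f/ transparent; 12 /a/ → [+round]; 13 /o/ is itself a trigger — this domain ends here.
From /o/ at 1 leftward: word edge.
From /o/ at 13 rightward: 14 /i/ → [+round]; 15 /i/ → [+round]; 16 /e/ → [+round]; word edge.
From /o/ at 13 leftward: 12 /a/ → [+round]; 11 /f/ transparent; 10 /f/ transparent; 9 /i/ → [+round]; 8 /a/ → [+round]; 7 /i/ → [+round]; 6 /j/ transparent; 5 /a/ → [+round]; 4 /j/ transparent; 3 /j/ transparent; 2 /e/ → [+round]; 1 /o/ is itself a trigger — this domain ends here.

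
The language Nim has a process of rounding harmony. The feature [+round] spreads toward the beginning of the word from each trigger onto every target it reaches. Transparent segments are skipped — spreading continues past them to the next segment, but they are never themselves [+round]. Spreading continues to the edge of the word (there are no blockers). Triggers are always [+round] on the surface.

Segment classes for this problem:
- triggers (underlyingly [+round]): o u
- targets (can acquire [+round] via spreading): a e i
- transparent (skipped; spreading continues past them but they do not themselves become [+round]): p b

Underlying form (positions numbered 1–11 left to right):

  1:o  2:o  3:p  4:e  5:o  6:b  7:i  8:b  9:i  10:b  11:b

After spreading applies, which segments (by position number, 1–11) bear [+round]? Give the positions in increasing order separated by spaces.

1 2 4 5

From /o/ at 1 leftward: word edge.
From /o/ at 2 leftward: 1 /o/ is itself a trigger — this domain ends here.
From /o/ at 5 leftward: 4 /e/ → [+round]; 3 /p/ transparent; 2 /o/ is itself a trigger — this domain ends here.
Targets with no active source: positions 7 9 stay [-round].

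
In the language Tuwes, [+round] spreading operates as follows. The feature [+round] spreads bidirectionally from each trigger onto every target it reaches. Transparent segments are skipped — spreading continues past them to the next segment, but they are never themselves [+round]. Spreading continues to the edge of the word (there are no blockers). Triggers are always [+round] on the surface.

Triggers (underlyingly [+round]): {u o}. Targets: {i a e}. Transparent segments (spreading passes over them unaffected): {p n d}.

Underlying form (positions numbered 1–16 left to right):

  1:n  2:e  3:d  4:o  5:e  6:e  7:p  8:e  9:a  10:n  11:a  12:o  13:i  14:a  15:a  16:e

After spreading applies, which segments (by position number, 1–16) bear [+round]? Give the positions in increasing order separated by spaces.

From /o/ at 4 rightward: 5 /e/ → [+round]; 6 /e/ → [+round]; 7 /p/ transparent; 8 /e/ → [+round]; 9 /a/ → [+round]; 10 /n/ transparent; 11 /a/ → [+round]; 12 /o/ is itself a trigger — this domain ends here.
From /o/ at 4 leftward: 3 /d/ transparent; 2 /e/ → [+round]; 1 /n/ transparent; word edge.
From /o/ at 12 rightward: 13 /i/ → [+round]; 14 /a/ → [+round]; 15 /a/ → [+round]; 16 /e/ → [+round]; word edge.
From /o/ at 12 leftward: 11 /a/ → [+round]; 10 /n/ transparent; 9 /a/ → [+round]; 8 /e/ → [+round]; 7 /p/ transparent; 6 /e/ → [+round]; 5 /e/ → [+round]; 4 /o/ is itself a trigger — this domain ends here.

2 4 5 6 8 9 11 12 13 14 15 16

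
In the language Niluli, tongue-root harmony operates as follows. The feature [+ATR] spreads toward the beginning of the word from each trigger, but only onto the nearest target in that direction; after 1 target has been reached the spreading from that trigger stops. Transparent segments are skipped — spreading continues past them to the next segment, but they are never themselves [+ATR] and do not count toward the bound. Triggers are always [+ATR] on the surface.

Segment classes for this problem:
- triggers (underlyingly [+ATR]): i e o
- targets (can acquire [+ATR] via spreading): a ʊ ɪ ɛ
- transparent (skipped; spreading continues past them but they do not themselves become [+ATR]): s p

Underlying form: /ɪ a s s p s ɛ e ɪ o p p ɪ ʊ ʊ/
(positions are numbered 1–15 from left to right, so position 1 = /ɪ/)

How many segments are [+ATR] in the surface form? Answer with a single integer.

4

From /e/ at 8 leftward: 7 /ɛ/ → [+ATR]; bound reached.
From /o/ at 10 leftward: 9 /ɪ/ → [+ATR]; bound reached.
Targets with no active source: positions 1 2 13 14 15 stay [-ATR].
[+ATR] positions on the surface: 7 8 9 10.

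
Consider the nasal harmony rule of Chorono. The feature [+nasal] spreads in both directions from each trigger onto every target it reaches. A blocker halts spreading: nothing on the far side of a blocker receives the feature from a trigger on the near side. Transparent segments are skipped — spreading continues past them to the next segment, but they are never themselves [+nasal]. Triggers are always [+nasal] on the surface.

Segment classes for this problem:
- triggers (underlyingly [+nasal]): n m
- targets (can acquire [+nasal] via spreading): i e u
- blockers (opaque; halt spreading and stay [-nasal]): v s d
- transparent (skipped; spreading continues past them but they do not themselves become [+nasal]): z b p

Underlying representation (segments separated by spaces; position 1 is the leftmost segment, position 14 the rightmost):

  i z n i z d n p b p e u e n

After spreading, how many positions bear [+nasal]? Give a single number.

8

From /n/ at 3 rightward: 4 /i/ → [+nasal]; 5 /z/ transparent; 6 /d/ blocks.
From /n/ at 3 leftward: 2 /z/ transparent; 1 /i/ → [+nasal]; word edge.
From /n/ at 7 rightward: 8 /p/ transparent; 9 /b/ transparent; 10 /p/ transparent; 11 /e/ → [+nasal]; 12 /u/ → [+nasal]; 13 /e/ → [+nasal]; 14 /n/ is itself a trigger — this domain ends here.
From /n/ at 7 leftward: 6 /d/ blocks.
From /n/ at 14 rightward: word edge.
From /n/ at 14 leftward: 13 /e/ → [+nasal]; 12 /u/ → [+nasal]; 11 /e/ → [+nasal]; 10 /p/ transparent; 9 /b/ transparent; 8 /p/ transparent; 7 /n/ is itself a trigger — this domain ends here.
[+nasal] positions on the surface: 1 3 4 7 11 12 13 14.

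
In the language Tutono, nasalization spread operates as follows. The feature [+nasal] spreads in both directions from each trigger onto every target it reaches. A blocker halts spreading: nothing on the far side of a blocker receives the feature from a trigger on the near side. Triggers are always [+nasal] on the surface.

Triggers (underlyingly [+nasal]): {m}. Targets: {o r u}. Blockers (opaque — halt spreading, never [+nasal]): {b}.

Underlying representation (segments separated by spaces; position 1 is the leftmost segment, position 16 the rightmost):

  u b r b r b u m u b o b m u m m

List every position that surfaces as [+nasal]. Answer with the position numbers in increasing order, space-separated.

7 8 9 13 14 15 16

From /m/ at 8 rightward: 9 /u/ → [+nasal]; 10 /b/ blocks.
From /m/ at 8 leftward: 7 /u/ → [+nasal]; 6 /b/ blocks.
From /m/ at 13 rightward: 14 /u/ → [+nasal]; 15 /m/ is itself a trigger — this domain ends here.
From /m/ at 13 leftward: 12 /b/ blocks.
From /m/ at 15 rightward: 16 /m/ is itself a trigger — this domain ends here.
From /m/ at 15 leftward: 14 /u/ → [+nasal]; 13 /m/ is itself a trigger — this domain ends here.
From /m/ at 16 rightward: word edge.
From /m/ at 16 leftward: 15 /m/ is itself a trigger — this domain ends here.
Targets with no active source: positions 1 3 5 11 stay [-nasal].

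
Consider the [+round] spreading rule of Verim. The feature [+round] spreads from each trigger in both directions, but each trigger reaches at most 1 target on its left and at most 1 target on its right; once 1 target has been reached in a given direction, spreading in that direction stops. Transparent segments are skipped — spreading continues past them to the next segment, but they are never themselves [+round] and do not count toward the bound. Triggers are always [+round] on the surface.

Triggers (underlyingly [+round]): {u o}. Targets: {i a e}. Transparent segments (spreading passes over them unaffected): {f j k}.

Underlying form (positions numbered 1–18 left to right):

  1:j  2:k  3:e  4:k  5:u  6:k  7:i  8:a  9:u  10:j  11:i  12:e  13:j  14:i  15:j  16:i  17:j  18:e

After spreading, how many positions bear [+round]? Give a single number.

From /u/ at 5 rightward: 6 /k/ transparent; 7 /i/ → [+round]; bound reached.
From /u/ at 5 leftward: 4 /k/ transparent; 3 /e/ → [+round]; bound reached.
From /u/ at 9 rightward: 10 /j/ transparent; 11 /i/ → [+round]; bound reached.
From /u/ at 9 leftward: 8 /a/ → [+round]; bound reached.
Targets with no active source: positions 12 14 16 18 stay [-round].
[+round] positions on the surface: 3 5 7 8 9 11.

6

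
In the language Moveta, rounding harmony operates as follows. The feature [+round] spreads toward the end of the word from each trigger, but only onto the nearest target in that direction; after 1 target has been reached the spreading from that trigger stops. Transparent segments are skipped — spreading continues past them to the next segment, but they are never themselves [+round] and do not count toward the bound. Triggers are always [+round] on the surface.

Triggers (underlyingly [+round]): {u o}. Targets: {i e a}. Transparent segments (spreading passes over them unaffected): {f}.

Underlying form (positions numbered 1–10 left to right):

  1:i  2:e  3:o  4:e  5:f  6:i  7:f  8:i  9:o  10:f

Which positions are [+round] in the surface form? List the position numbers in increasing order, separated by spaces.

3 4 9

From /o/ at 3 rightward: 4 /e/ → [+round]; bound reached.
From /o/ at 9 rightward: 10 /f/ transparent; word edge.
Targets with no active source: positions 1 2 6 8 stay [-round].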